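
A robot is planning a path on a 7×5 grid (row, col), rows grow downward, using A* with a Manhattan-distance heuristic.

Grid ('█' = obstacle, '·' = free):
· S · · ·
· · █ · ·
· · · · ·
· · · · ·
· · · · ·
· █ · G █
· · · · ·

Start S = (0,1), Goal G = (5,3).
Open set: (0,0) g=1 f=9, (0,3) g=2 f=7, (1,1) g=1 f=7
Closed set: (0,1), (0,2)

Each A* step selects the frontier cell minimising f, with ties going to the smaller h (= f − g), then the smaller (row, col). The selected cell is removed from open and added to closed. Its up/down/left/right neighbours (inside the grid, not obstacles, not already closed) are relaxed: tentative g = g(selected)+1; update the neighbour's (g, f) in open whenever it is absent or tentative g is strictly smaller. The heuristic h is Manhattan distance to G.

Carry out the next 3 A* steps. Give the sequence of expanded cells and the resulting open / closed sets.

order=[(0,3) → (1,3) → (2,3)]; open=[(0,0) g=1 f=9, (0,4) g=3 f=9, (1,1) g=1 f=7, (1,4) g=4 f=9, (2,2) g=5 f=9, (2,4) g=5 f=9, (3,3) g=5 f=7]; closed=[(0,1), (0,2), (0,3), (1,3), (2,3)]

step 1: expand (0,3) (f=7, h=5) → closed; open now [(0,0) g=1 f=9, (0,4) g=3 f=9, (1,1) g=1 f=7, (1,3) g=3 f=7]
step 2: expand (1,3) (f=7, h=4) → closed; open now [(0,0) g=1 f=9, (0,4) g=3 f=9, (1,1) g=1 f=7, (1,4) g=4 f=9, (2,3) g=4 f=7]
step 3: expand (2,3) (f=7, h=3) → closed; open now [(0,0) g=1 f=9, (0,4) g=3 f=9, (1,1) g=1 f=7, (1,4) g=4 f=9, (2,2) g=5 f=9, (2,4) g=5 f=9, (3,3) g=5 f=7]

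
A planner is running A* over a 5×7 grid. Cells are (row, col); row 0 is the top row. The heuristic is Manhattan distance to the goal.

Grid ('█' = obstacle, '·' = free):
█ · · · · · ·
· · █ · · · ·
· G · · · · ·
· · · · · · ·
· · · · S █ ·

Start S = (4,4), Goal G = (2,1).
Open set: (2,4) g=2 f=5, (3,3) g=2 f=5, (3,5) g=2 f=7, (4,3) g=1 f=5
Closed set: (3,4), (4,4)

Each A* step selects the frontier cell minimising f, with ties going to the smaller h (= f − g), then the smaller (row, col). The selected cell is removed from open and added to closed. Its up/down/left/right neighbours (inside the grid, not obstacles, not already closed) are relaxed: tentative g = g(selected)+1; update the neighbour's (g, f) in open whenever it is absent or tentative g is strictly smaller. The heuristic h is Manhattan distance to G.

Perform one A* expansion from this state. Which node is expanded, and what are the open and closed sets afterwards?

step 1: expand (2,4) (f=5, h=3) → closed; open now [(1,4) g=3 f=7, (2,3) g=3 f=5, (2,5) g=3 f=7, (3,3) g=2 f=5, (3,5) g=2 f=7, (4,3) g=1 f=5]

expanded=(2,4); open=[(1,4) g=3 f=7, (2,3) g=3 f=5, (2,5) g=3 f=7, (3,3) g=2 f=5, (3,5) g=2 f=7, (4,3) g=1 f=5]; closed=[(2,4), (3,4), (4,4)]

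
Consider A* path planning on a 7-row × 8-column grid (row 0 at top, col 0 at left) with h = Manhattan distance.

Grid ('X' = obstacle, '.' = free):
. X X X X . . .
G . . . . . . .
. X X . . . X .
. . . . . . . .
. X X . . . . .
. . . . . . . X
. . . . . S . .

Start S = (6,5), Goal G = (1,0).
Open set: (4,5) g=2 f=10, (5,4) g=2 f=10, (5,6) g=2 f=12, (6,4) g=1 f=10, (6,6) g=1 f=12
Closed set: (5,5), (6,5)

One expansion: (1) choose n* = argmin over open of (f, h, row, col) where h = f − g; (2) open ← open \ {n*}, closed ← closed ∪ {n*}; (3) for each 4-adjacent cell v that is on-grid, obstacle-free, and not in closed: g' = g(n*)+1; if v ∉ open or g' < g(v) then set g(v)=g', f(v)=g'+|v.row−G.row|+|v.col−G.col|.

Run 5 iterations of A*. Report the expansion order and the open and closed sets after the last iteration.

order=[(4,5) → (3,5) → (2,5) → (1,5) → (1,4)]; open=[(0,5) g=6 f=12, (1,3) g=7 f=10, (1,6) g=6 f=12, (2,4) g=5 f=10, (3,4) g=4 f=10, (3,6) g=4 f=12, (4,4) g=3 f=10, (4,6) g=3 f=12, (5,4) g=2 f=10, (5,6) g=2 f=12, (6,4) g=1 f=10, (6,6) g=1 f=12]; closed=[(1,4), (1,5), (2,5), (3,5), (4,5), (5,5), (6,5)]

step 1: expand (4,5) (f=10, h=8) → closed; open now [(3,5) g=3 f=10, (4,4) g=3 f=10, (4,6) g=3 f=12, (5,4) g=2 f=10, (5,6) g=2 f=12, (6,4) g=1 f=10, (6,6) g=1 f=12]
step 2: expand (3,5) (f=10, h=7) → closed; open now [(2,5) g=4 f=10, (3,4) g=4 f=10, (3,6) g=4 f=12, (4,4) g=3 f=10, (4,6) g=3 f=12, (5,4) g=2 f=10, (5,6) g=2 f=12, (6,4) g=1 f=10, (6,6) g=1 f=12]
step 3: expand (2,5) (f=10, h=6) → closed; open now [(1,5) g=5 f=10, (2,4) g=5 f=10, (3,4) g=4 f=10, (3,6) g=4 f=12, (4,4) g=3 f=10, (4,6) g=3 f=12, (5,4) g=2 f=10, (5,6) g=2 f=12, (6,4) g=1 f=10, (6,6) g=1 f=12]
step 4: expand (1,5) (f=10, h=5) → closed; open now [(0,5) g=6 f=12, (1,4) g=6 f=10, (1,6) g=6 f=12, (2,4) g=5 f=10, (3,4) g=4 f=10, (3,6) g=4 f=12, (4,4) g=3 f=10, (4,6) g=3 f=12, (5,4) g=2 f=10, (5,6) g=2 f=12, (6,4) g=1 f=10, (6,6) g=1 f=12]
step 5: expand (1,4) (f=10, h=4) → closed; open now [(0,5) g=6 f=12, (1,3) g=7 f=10, (1,6) g=6 f=12, (2,4) g=5 f=10, (3,4) g=4 f=10, (3,6) g=4 f=12, (4,4) g=3 f=10, (4,6) g=3 f=12, (5,4) g=2 f=10, (5,6) g=2 f=12, (6,4) g=1 f=10, (6,6) g=1 f=12]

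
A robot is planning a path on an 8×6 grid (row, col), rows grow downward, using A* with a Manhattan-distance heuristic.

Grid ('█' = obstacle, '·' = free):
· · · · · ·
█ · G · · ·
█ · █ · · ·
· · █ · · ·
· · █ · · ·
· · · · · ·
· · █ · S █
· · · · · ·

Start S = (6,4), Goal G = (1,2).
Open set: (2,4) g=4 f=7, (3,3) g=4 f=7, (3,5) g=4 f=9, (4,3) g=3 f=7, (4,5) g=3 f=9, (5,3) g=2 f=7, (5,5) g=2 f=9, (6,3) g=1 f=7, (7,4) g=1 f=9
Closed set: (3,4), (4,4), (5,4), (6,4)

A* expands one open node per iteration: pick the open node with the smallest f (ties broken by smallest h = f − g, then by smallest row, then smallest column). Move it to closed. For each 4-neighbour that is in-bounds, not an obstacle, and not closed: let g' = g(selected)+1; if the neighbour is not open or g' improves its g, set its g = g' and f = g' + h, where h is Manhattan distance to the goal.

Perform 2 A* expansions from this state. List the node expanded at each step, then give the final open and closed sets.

order=[(2,4) → (1,4)]; open=[(0,4) g=6 f=9, (1,3) g=6 f=7, (1,5) g=6 f=9, (2,3) g=5 f=7, (2,5) g=5 f=9, (3,3) g=4 f=7, (3,5) g=4 f=9, (4,3) g=3 f=7, (4,5) g=3 f=9, (5,3) g=2 f=7, (5,5) g=2 f=9, (6,3) g=1 f=7, (7,4) g=1 f=9]; closed=[(1,4), (2,4), (3,4), (4,4), (5,4), (6,4)]

step 1: expand (2,4) (f=7, h=3) → closed; open now [(1,4) g=5 f=7, (2,3) g=5 f=7, (2,5) g=5 f=9, (3,3) g=4 f=7, (3,5) g=4 f=9, (4,3) g=3 f=7, (4,5) g=3 f=9, (5,3) g=2 f=7, (5,5) g=2 f=9, (6,3) g=1 f=7, (7,4) g=1 f=9]
step 2: expand (1,4) (f=7, h=2) → closed; open now [(0,4) g=6 f=9, (1,3) g=6 f=7, (1,5) g=6 f=9, (2,3) g=5 f=7, (2,5) g=5 f=9, (3,3) g=4 f=7, (3,5) g=4 f=9, (4,3) g=3 f=7, (4,5) g=3 f=9, (5,3) g=2 f=7, (5,5) g=2 f=9, (6,3) g=1 f=7, (7,4) g=1 f=9]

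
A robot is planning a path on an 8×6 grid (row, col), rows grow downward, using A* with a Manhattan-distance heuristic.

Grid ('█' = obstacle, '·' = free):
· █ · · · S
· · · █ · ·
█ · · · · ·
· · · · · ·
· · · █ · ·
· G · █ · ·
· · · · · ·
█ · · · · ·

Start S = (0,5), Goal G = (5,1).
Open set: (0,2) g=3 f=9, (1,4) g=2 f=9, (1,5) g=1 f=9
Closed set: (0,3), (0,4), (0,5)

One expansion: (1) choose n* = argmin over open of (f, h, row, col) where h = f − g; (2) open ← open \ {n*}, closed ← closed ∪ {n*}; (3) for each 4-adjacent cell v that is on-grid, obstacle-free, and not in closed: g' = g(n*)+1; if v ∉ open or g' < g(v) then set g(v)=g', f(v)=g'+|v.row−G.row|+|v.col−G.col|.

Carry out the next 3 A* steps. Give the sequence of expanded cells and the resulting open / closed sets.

order=[(0,2) → (1,2) → (1,1)]; open=[(1,0) g=6 f=11, (1,4) g=2 f=9, (1,5) g=1 f=9, (2,1) g=6 f=9, (2,2) g=5 f=9]; closed=[(0,2), (0,3), (0,4), (0,5), (1,1), (1,2)]

step 1: expand (0,2) (f=9, h=6) → closed; open now [(1,2) g=4 f=9, (1,4) g=2 f=9, (1,5) g=1 f=9]
step 2: expand (1,2) (f=9, h=5) → closed; open now [(1,1) g=5 f=9, (1,4) g=2 f=9, (1,5) g=1 f=9, (2,2) g=5 f=9]
step 3: expand (1,1) (f=9, h=4) → closed; open now [(1,0) g=6 f=11, (1,4) g=2 f=9, (1,5) g=1 f=9, (2,1) g=6 f=9, (2,2) g=5 f=9]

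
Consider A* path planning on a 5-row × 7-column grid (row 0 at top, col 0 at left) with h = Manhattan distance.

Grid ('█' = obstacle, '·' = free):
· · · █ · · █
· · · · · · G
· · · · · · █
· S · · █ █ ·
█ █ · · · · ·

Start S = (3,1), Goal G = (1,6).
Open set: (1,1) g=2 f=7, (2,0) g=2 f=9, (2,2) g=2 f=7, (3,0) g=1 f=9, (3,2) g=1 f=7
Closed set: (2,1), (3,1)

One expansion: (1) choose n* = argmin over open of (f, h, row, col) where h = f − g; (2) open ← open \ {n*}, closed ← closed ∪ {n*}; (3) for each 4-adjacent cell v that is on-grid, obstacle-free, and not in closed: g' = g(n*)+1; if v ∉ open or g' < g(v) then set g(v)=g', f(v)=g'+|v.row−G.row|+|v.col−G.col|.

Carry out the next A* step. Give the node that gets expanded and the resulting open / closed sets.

step 1: expand (1,1) (f=7, h=5) → closed; open now [(0,1) g=3 f=9, (1,0) g=3 f=9, (1,2) g=3 f=7, (2,0) g=2 f=9, (2,2) g=2 f=7, (3,0) g=1 f=9, (3,2) g=1 f=7]

expanded=(1,1); open=[(0,1) g=3 f=9, (1,0) g=3 f=9, (1,2) g=3 f=7, (2,0) g=2 f=9, (2,2) g=2 f=7, (3,0) g=1 f=9, (3,2) g=1 f=7]; closed=[(1,1), (2,1), (3,1)]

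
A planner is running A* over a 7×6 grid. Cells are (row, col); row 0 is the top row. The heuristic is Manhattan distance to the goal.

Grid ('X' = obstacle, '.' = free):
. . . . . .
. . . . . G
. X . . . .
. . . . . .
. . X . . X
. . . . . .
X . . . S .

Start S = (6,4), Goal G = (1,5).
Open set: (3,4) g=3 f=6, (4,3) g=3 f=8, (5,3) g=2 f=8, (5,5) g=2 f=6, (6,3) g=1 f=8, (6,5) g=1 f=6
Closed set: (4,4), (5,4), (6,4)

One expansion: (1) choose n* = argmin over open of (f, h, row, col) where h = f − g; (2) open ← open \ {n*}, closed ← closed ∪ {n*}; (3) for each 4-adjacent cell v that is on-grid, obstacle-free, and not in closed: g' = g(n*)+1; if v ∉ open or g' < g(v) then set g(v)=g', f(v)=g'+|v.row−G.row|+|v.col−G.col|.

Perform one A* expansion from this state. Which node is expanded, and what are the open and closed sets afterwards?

expanded=(3,4); open=[(2,4) g=4 f=6, (3,3) g=4 f=8, (3,5) g=4 f=6, (4,3) g=3 f=8, (5,3) g=2 f=8, (5,5) g=2 f=6, (6,3) g=1 f=8, (6,5) g=1 f=6]; closed=[(3,4), (4,4), (5,4), (6,4)]

step 1: expand (3,4) (f=6, h=3) → closed; open now [(2,4) g=4 f=6, (3,3) g=4 f=8, (3,5) g=4 f=6, (4,3) g=3 f=8, (5,3) g=2 f=8, (5,5) g=2 f=6, (6,3) g=1 f=8, (6,5) g=1 f=6]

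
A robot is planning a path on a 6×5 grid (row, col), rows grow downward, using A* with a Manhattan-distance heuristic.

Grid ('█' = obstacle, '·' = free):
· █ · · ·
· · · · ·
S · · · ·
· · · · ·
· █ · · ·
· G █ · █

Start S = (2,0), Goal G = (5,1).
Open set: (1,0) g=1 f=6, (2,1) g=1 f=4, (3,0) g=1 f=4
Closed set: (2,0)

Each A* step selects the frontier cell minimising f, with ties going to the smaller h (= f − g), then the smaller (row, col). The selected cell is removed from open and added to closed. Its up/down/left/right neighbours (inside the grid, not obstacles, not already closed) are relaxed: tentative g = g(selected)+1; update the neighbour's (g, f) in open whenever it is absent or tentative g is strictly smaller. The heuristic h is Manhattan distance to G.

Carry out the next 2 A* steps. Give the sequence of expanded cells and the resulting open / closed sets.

order=[(2,1) → (3,1)]; open=[(1,0) g=1 f=6, (1,1) g=2 f=6, (2,2) g=2 f=6, (3,0) g=1 f=4, (3,2) g=3 f=6]; closed=[(2,0), (2,1), (3,1)]

step 1: expand (2,1) (f=4, h=3) → closed; open now [(1,0) g=1 f=6, (1,1) g=2 f=6, (2,2) g=2 f=6, (3,0) g=1 f=4, (3,1) g=2 f=4]
step 2: expand (3,1) (f=4, h=2) → closed; open now [(1,0) g=1 f=6, (1,1) g=2 f=6, (2,2) g=2 f=6, (3,0) g=1 f=4, (3,2) g=3 f=6]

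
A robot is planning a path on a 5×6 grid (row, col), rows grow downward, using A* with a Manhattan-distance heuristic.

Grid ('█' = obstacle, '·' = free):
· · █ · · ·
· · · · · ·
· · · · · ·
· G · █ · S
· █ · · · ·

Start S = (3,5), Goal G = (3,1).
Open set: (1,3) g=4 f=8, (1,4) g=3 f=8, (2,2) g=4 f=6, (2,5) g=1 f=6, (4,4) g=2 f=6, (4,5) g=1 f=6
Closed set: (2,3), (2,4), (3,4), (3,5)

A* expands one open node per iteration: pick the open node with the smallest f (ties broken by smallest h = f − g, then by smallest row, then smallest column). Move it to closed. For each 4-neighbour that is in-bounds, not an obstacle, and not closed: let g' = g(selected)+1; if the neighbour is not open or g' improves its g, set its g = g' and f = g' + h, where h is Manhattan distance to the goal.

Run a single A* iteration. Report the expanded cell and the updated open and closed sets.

expanded=(2,2); open=[(1,2) g=5 f=8, (1,3) g=4 f=8, (1,4) g=3 f=8, (2,1) g=5 f=6, (2,5) g=1 f=6, (3,2) g=5 f=6, (4,4) g=2 f=6, (4,5) g=1 f=6]; closed=[(2,2), (2,3), (2,4), (3,4), (3,5)]

step 1: expand (2,2) (f=6, h=2) → closed; open now [(1,2) g=5 f=8, (1,3) g=4 f=8, (1,4) g=3 f=8, (2,1) g=5 f=6, (2,5) g=1 f=6, (3,2) g=5 f=6, (4,4) g=2 f=6, (4,5) g=1 f=6]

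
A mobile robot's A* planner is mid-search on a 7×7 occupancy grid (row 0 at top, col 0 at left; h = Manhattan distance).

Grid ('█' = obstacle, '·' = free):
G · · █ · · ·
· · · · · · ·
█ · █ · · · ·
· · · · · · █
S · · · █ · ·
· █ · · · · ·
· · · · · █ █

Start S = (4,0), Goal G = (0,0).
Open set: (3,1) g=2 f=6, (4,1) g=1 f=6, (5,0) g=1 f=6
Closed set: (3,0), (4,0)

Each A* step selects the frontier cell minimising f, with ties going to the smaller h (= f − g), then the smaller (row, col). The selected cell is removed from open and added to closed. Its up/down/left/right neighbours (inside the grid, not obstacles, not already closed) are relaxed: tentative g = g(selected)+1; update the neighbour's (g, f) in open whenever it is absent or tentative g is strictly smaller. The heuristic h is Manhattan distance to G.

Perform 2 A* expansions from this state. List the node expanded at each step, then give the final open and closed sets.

order=[(3,1) → (2,1)]; open=[(1,1) g=4 f=6, (3,2) g=3 f=8, (4,1) g=1 f=6, (5,0) g=1 f=6]; closed=[(2,1), (3,0), (3,1), (4,0)]

step 1: expand (3,1) (f=6, h=4) → closed; open now [(2,1) g=3 f=6, (3,2) g=3 f=8, (4,1) g=1 f=6, (5,0) g=1 f=6]
step 2: expand (2,1) (f=6, h=3) → closed; open now [(1,1) g=4 f=6, (3,2) g=3 f=8, (4,1) g=1 f=6, (5,0) g=1 f=6]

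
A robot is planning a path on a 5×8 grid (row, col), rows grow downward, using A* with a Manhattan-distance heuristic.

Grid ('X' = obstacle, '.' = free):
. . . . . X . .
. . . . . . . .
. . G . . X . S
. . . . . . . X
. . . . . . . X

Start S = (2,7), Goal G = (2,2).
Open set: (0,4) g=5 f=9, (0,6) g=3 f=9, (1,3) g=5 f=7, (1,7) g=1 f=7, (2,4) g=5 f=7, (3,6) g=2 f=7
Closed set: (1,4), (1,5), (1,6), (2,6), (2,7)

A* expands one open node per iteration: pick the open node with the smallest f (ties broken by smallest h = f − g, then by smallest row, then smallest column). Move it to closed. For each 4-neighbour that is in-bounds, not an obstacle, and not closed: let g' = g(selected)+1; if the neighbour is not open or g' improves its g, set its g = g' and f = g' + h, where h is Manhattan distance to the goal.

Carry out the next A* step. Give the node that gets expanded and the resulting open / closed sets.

expanded=(1,3); open=[(0,3) g=6 f=9, (0,4) g=5 f=9, (0,6) g=3 f=9, (1,2) g=6 f=7, (1,7) g=1 f=7, (2,3) g=6 f=7, (2,4) g=5 f=7, (3,6) g=2 f=7]; closed=[(1,3), (1,4), (1,5), (1,6), (2,6), (2,7)]

step 1: expand (1,3) (f=7, h=2) → closed; open now [(0,3) g=6 f=9, (0,4) g=5 f=9, (0,6) g=3 f=9, (1,2) g=6 f=7, (1,7) g=1 f=7, (2,3) g=6 f=7, (2,4) g=5 f=7, (3,6) g=2 f=7]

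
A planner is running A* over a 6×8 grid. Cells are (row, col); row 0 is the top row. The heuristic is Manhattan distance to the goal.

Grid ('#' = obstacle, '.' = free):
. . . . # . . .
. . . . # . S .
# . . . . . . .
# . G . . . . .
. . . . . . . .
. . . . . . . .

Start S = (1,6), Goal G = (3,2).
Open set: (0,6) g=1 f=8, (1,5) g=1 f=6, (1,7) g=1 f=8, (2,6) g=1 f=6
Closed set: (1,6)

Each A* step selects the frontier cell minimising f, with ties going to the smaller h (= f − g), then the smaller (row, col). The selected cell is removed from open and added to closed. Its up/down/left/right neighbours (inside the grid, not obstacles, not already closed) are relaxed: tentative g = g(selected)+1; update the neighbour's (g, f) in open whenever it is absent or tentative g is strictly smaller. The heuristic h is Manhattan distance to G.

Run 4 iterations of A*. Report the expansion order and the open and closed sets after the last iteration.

step 1: expand (1,5) (f=6, h=5) → closed; open now [(0,5) g=2 f=8, (0,6) g=1 f=8, (1,7) g=1 f=8, (2,5) g=2 f=6, (2,6) g=1 f=6]
step 2: expand (2,5) (f=6, h=4) → closed; open now [(0,5) g=2 f=8, (0,6) g=1 f=8, (1,7) g=1 f=8, (2,4) g=3 f=6, (2,6) g=1 f=6, (3,5) g=3 f=6]
step 3: expand (2,4) (f=6, h=3) → closed; open now [(0,5) g=2 f=8, (0,6) g=1 f=8, (1,7) g=1 f=8, (2,3) g=4 f=6, (2,6) g=1 f=6, (3,4) g=4 f=6, (3,5) g=3 f=6]
step 4: expand (2,3) (f=6, h=2) → closed; open now [(0,5) g=2 f=8, (0,6) g=1 f=8, (1,3) g=5 f=8, (1,7) g=1 f=8, (2,2) g=5 f=6, (2,6) g=1 f=6, (3,3) g=5 f=6, (3,4) g=4 f=6, (3,5) g=3 f=6]

order=[(1,5) → (2,5) → (2,4) → (2,3)]; open=[(0,5) g=2 f=8, (0,6) g=1 f=8, (1,3) g=5 f=8, (1,7) g=1 f=8, (2,2) g=5 f=6, (2,6) g=1 f=6, (3,3) g=5 f=6, (3,4) g=4 f=6, (3,5) g=3 f=6]; closed=[(1,5), (1,6), (2,3), (2,4), (2,5)]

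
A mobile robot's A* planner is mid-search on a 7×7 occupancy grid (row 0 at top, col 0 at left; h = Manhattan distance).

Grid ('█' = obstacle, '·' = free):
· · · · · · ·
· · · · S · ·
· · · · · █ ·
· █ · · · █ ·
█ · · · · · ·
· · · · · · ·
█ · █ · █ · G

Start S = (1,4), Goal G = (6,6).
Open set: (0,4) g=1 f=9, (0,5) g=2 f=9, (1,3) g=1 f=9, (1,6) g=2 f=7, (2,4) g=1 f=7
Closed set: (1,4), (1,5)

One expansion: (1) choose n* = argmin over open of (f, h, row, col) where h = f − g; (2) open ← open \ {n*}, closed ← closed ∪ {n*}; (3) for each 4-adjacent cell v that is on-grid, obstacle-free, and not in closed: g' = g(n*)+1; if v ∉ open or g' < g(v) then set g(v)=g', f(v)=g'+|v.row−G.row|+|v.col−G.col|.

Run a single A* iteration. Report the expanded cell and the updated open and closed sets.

step 1: expand (1,6) (f=7, h=5) → closed; open now [(0,4) g=1 f=9, (0,5) g=2 f=9, (0,6) g=3 f=9, (1,3) g=1 f=9, (2,4) g=1 f=7, (2,6) g=3 f=7]

expanded=(1,6); open=[(0,4) g=1 f=9, (0,5) g=2 f=9, (0,6) g=3 f=9, (1,3) g=1 f=9, (2,4) g=1 f=7, (2,6) g=3 f=7]; closed=[(1,4), (1,5), (1,6)]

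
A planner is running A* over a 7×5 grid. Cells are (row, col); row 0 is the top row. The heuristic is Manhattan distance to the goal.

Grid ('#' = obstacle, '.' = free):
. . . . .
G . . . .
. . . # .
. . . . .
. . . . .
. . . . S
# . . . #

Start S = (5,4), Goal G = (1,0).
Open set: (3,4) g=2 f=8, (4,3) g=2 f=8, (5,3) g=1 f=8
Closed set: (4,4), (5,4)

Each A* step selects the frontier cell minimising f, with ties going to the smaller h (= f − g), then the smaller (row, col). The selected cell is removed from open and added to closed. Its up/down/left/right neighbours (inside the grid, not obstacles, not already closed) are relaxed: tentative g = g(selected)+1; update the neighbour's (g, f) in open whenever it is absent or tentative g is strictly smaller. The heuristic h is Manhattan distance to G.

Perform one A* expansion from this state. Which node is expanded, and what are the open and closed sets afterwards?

expanded=(3,4); open=[(2,4) g=3 f=8, (3,3) g=3 f=8, (4,3) g=2 f=8, (5,3) g=1 f=8]; closed=[(3,4), (4,4), (5,4)]

step 1: expand (3,4) (f=8, h=6) → closed; open now [(2,4) g=3 f=8, (3,3) g=3 f=8, (4,3) g=2 f=8, (5,3) g=1 f=8]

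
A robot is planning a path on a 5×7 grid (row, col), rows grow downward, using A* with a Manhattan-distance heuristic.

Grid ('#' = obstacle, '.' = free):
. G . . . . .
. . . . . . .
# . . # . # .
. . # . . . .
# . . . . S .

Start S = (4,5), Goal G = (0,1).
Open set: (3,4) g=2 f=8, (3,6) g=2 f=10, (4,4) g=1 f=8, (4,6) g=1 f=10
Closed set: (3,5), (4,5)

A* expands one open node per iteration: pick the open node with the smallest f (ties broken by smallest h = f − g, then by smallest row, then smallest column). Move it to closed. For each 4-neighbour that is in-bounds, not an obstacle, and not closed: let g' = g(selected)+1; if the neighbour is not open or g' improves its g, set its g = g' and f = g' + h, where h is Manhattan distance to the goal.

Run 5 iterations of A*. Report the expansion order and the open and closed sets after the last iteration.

order=[(3,4) → (2,4) → (1,4) → (0,4) → (0,3)]; open=[(0,2) g=7 f=8, (0,5) g=6 f=10, (1,3) g=5 f=8, (1,5) g=5 f=10, (3,3) g=3 f=8, (3,6) g=2 f=10, (4,4) g=1 f=8, (4,6) g=1 f=10]; closed=[(0,3), (0,4), (1,4), (2,4), (3,4), (3,5), (4,5)]

step 1: expand (3,4) (f=8, h=6) → closed; open now [(2,4) g=3 f=8, (3,3) g=3 f=8, (3,6) g=2 f=10, (4,4) g=1 f=8, (4,6) g=1 f=10]
step 2: expand (2,4) (f=8, h=5) → closed; open now [(1,4) g=4 f=8, (3,3) g=3 f=8, (3,6) g=2 f=10, (4,4) g=1 f=8, (4,6) g=1 f=10]
step 3: expand (1,4) (f=8, h=4) → closed; open now [(0,4) g=5 f=8, (1,3) g=5 f=8, (1,5) g=5 f=10, (3,3) g=3 f=8, (3,6) g=2 f=10, (4,4) g=1 f=8, (4,6) g=1 f=10]
step 4: expand (0,4) (f=8, h=3) → closed; open now [(0,3) g=6 f=8, (0,5) g=6 f=10, (1,3) g=5 f=8, (1,5) g=5 f=10, (3,3) g=3 f=8, (3,6) g=2 f=10, (4,4) g=1 f=8, (4,6) g=1 f=10]
step 5: expand (0,3) (f=8, h=2) → closed; open now [(0,2) g=7 f=8, (0,5) g=6 f=10, (1,3) g=5 f=8, (1,5) g=5 f=10, (3,3) g=3 f=8, (3,6) g=2 f=10, (4,4) g=1 f=8, (4,6) g=1 f=10]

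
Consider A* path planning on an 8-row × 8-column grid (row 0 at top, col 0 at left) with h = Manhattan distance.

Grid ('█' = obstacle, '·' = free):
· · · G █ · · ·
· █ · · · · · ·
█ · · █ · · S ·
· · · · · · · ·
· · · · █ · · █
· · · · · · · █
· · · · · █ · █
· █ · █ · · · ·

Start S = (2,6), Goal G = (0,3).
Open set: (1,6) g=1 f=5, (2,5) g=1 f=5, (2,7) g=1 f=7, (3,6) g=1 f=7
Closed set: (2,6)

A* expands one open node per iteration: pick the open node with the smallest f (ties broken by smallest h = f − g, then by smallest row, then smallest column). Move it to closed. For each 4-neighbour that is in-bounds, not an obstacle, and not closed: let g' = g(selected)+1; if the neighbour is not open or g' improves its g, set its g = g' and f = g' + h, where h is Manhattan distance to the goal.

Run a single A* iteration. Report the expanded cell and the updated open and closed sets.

step 1: expand (1,6) (f=5, h=4) → closed; open now [(0,6) g=2 f=5, (1,5) g=2 f=5, (1,7) g=2 f=7, (2,5) g=1 f=5, (2,7) g=1 f=7, (3,6) g=1 f=7]

expanded=(1,6); open=[(0,6) g=2 f=5, (1,5) g=2 f=5, (1,7) g=2 f=7, (2,5) g=1 f=5, (2,7) g=1 f=7, (3,6) g=1 f=7]; closed=[(1,6), (2,6)]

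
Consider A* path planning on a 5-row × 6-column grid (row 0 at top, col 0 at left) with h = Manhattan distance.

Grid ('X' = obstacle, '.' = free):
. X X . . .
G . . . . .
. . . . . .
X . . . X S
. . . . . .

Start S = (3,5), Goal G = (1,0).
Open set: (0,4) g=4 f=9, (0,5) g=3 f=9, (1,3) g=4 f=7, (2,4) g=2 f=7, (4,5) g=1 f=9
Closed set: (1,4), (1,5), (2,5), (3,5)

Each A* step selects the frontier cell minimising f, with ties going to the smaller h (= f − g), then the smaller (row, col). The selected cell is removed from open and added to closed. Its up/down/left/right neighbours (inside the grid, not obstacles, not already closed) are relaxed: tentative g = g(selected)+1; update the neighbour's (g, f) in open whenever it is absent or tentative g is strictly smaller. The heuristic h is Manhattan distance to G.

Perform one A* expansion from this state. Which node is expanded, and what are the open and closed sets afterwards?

step 1: expand (1,3) (f=7, h=3) → closed; open now [(0,3) g=5 f=9, (0,4) g=4 f=9, (0,5) g=3 f=9, (1,2) g=5 f=7, (2,3) g=5 f=9, (2,4) g=2 f=7, (4,5) g=1 f=9]

expanded=(1,3); open=[(0,3) g=5 f=9, (0,4) g=4 f=9, (0,5) g=3 f=9, (1,2) g=5 f=7, (2,3) g=5 f=9, (2,4) g=2 f=7, (4,5) g=1 f=9]; closed=[(1,3), (1,4), (1,5), (2,5), (3,5)]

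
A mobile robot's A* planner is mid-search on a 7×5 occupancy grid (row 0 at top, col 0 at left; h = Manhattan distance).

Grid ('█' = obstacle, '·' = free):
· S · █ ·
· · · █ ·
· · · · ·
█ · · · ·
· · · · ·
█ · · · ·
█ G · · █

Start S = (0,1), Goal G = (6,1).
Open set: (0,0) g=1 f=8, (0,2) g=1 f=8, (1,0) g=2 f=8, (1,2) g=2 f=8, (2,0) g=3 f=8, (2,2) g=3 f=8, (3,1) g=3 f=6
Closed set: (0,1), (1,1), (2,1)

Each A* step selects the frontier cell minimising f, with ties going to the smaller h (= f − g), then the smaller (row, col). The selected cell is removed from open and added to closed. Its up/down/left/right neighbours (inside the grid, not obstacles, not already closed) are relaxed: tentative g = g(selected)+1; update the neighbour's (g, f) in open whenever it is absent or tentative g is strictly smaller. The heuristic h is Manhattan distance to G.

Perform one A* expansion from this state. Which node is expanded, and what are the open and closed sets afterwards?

expanded=(3,1); open=[(0,0) g=1 f=8, (0,2) g=1 f=8, (1,0) g=2 f=8, (1,2) g=2 f=8, (2,0) g=3 f=8, (2,2) g=3 f=8, (3,2) g=4 f=8, (4,1) g=4 f=6]; closed=[(0,1), (1,1), (2,1), (3,1)]

step 1: expand (3,1) (f=6, h=3) → closed; open now [(0,0) g=1 f=8, (0,2) g=1 f=8, (1,0) g=2 f=8, (1,2) g=2 f=8, (2,0) g=3 f=8, (2,2) g=3 f=8, (3,2) g=4 f=8, (4,1) g=4 f=6]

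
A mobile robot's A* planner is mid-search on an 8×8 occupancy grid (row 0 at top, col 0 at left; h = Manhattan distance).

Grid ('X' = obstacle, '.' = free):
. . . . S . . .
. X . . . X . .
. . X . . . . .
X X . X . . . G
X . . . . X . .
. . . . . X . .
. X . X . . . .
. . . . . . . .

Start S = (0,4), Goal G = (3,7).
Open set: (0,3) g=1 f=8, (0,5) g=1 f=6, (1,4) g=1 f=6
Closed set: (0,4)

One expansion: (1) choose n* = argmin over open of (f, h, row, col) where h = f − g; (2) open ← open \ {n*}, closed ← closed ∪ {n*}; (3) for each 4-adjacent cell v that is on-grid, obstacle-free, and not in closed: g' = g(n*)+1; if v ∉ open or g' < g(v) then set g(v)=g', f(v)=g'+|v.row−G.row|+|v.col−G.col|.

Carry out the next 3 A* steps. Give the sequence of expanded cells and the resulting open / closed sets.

order=[(0,5) → (0,6) → (0,7)]; open=[(0,3) g=1 f=8, (1,4) g=1 f=6, (1,6) g=3 f=6, (1,7) g=4 f=6]; closed=[(0,4), (0,5), (0,6), (0,7)]

step 1: expand (0,5) (f=6, h=5) → closed; open now [(0,3) g=1 f=8, (0,6) g=2 f=6, (1,4) g=1 f=6]
step 2: expand (0,6) (f=6, h=4) → closed; open now [(0,3) g=1 f=8, (0,7) g=3 f=6, (1,4) g=1 f=6, (1,6) g=3 f=6]
step 3: expand (0,7) (f=6, h=3) → closed; open now [(0,3) g=1 f=8, (1,4) g=1 f=6, (1,6) g=3 f=6, (1,7) g=4 f=6]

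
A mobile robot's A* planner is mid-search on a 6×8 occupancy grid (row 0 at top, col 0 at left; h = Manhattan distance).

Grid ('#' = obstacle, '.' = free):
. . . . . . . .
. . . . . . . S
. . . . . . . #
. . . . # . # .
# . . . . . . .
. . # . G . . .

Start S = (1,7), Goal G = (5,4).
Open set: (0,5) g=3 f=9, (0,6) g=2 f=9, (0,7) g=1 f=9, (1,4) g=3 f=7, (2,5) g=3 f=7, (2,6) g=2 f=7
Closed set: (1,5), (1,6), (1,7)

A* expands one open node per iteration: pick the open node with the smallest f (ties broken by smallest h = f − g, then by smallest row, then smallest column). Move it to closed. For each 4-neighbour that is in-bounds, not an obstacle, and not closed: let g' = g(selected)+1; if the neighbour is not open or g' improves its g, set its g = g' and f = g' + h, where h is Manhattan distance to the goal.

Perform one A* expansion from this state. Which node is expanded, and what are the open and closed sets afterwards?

expanded=(1,4); open=[(0,4) g=4 f=9, (0,5) g=3 f=9, (0,6) g=2 f=9, (0,7) g=1 f=9, (1,3) g=4 f=9, (2,4) g=4 f=7, (2,5) g=3 f=7, (2,6) g=2 f=7]; closed=[(1,4), (1,5), (1,6), (1,7)]

step 1: expand (1,4) (f=7, h=4) → closed; open now [(0,4) g=4 f=9, (0,5) g=3 f=9, (0,6) g=2 f=9, (0,7) g=1 f=9, (1,3) g=4 f=9, (2,4) g=4 f=7, (2,5) g=3 f=7, (2,6) g=2 f=7]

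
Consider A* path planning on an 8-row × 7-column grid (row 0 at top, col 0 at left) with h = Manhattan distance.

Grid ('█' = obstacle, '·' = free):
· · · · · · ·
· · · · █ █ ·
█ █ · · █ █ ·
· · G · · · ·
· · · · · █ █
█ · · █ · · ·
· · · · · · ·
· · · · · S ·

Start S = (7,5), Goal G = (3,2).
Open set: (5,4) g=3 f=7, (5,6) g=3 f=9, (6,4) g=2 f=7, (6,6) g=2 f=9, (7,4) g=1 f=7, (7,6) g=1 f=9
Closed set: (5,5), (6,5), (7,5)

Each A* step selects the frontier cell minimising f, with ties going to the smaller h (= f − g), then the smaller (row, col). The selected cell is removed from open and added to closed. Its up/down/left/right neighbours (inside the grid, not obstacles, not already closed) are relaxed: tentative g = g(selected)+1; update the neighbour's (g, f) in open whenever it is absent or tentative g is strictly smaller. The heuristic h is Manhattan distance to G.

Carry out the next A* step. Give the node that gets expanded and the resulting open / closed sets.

step 1: expand (5,4) (f=7, h=4) → closed; open now [(4,4) g=4 f=7, (5,6) g=3 f=9, (6,4) g=2 f=7, (6,6) g=2 f=9, (7,4) g=1 f=7, (7,6) g=1 f=9]

expanded=(5,4); open=[(4,4) g=4 f=7, (5,6) g=3 f=9, (6,4) g=2 f=7, (6,6) g=2 f=9, (7,4) g=1 f=7, (7,6) g=1 f=9]; closed=[(5,4), (5,5), (6,5), (7,5)]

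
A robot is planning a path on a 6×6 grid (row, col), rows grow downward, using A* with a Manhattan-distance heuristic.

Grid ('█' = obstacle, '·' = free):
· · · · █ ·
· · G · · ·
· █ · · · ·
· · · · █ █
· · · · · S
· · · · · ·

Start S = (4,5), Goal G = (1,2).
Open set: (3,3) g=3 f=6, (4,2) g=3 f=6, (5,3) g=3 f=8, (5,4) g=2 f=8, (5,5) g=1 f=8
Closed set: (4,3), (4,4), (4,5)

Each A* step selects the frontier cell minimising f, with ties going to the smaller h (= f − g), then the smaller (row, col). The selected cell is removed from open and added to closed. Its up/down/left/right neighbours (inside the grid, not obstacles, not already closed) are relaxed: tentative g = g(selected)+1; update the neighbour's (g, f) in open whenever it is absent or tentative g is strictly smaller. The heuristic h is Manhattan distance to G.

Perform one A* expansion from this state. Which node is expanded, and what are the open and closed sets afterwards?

step 1: expand (3,3) (f=6, h=3) → closed; open now [(2,3) g=4 f=6, (3,2) g=4 f=6, (4,2) g=3 f=6, (5,3) g=3 f=8, (5,4) g=2 f=8, (5,5) g=1 f=8]

expanded=(3,3); open=[(2,3) g=4 f=6, (3,2) g=4 f=6, (4,2) g=3 f=6, (5,3) g=3 f=8, (5,4) g=2 f=8, (5,5) g=1 f=8]; closed=[(3,3), (4,3), (4,4), (4,5)]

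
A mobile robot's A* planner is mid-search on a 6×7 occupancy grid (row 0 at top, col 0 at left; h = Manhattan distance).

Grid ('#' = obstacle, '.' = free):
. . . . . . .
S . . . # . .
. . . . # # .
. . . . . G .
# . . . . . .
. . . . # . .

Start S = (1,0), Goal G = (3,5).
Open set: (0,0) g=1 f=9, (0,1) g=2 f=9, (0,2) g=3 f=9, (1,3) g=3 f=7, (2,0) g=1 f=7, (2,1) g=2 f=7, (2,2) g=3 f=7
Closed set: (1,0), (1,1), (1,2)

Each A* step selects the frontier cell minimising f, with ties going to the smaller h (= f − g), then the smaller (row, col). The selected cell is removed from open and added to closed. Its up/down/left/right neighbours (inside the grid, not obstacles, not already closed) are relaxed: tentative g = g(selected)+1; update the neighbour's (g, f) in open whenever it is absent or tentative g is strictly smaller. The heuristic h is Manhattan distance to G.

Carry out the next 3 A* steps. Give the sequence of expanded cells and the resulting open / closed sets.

order=[(1,3) → (2,3) → (3,3)]; open=[(0,0) g=1 f=9, (0,1) g=2 f=9, (0,2) g=3 f=9, (0,3) g=4 f=9, (2,0) g=1 f=7, (2,1) g=2 f=7, (2,2) g=3 f=7, (3,2) g=6 f=9, (3,4) g=6 f=7, (4,3) g=6 f=9]; closed=[(1,0), (1,1), (1,2), (1,3), (2,3), (3,3)]

step 1: expand (1,3) (f=7, h=4) → closed; open now [(0,0) g=1 f=9, (0,1) g=2 f=9, (0,2) g=3 f=9, (0,3) g=4 f=9, (2,0) g=1 f=7, (2,1) g=2 f=7, (2,2) g=3 f=7, (2,3) g=4 f=7]
step 2: expand (2,3) (f=7, h=3) → closed; open now [(0,0) g=1 f=9, (0,1) g=2 f=9, (0,2) g=3 f=9, (0,3) g=4 f=9, (2,0) g=1 f=7, (2,1) g=2 f=7, (2,2) g=3 f=7, (3,3) g=5 f=7]
step 3: expand (3,3) (f=7, h=2) → closed; open now [(0,0) g=1 f=9, (0,1) g=2 f=9, (0,2) g=3 f=9, (0,3) g=4 f=9, (2,0) g=1 f=7, (2,1) g=2 f=7, (2,2) g=3 f=7, (3,2) g=6 f=9, (3,4) g=6 f=7, (4,3) g=6 f=9]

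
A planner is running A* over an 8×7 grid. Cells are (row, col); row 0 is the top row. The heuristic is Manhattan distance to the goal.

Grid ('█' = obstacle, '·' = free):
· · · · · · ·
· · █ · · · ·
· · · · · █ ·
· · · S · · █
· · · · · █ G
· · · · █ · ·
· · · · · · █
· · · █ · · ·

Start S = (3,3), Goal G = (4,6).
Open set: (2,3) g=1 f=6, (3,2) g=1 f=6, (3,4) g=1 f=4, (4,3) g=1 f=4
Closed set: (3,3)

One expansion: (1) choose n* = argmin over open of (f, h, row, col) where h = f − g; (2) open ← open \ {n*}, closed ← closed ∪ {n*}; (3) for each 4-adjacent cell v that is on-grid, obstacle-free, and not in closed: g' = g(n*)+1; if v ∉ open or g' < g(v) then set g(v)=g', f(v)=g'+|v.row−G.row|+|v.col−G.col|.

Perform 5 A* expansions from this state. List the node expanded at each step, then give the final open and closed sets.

order=[(3,4) → (3,5) → (4,4) → (4,3) → (2,4)]; open=[(1,4) g=3 f=8, (2,3) g=1 f=6, (3,2) g=1 f=6, (4,2) g=2 f=6, (5,3) g=2 f=6]; closed=[(2,4), (3,3), (3,4), (3,5), (4,3), (4,4)]

step 1: expand (3,4) (f=4, h=3) → closed; open now [(2,3) g=1 f=6, (2,4) g=2 f=6, (3,2) g=1 f=6, (3,5) g=2 f=4, (4,3) g=1 f=4, (4,4) g=2 f=4]
step 2: expand (3,5) (f=4, h=2) → closed; open now [(2,3) g=1 f=6, (2,4) g=2 f=6, (3,2) g=1 f=6, (4,3) g=1 f=4, (4,4) g=2 f=4]
step 3: expand (4,4) (f=4, h=2) → closed; open now [(2,3) g=1 f=6, (2,4) g=2 f=6, (3,2) g=1 f=6, (4,3) g=1 f=4]
step 4: expand (4,3) (f=4, h=3) → closed; open now [(2,3) g=1 f=6, (2,4) g=2 f=6, (3,2) g=1 f=6, (4,2) g=2 f=6, (5,3) g=2 f=6]
step 5: expand (2,4) (f=6, h=4) → closed; open now [(1,4) g=3 f=8, (2,3) g=1 f=6, (3,2) g=1 f=6, (4,2) g=2 f=6, (5,3) g=2 f=6]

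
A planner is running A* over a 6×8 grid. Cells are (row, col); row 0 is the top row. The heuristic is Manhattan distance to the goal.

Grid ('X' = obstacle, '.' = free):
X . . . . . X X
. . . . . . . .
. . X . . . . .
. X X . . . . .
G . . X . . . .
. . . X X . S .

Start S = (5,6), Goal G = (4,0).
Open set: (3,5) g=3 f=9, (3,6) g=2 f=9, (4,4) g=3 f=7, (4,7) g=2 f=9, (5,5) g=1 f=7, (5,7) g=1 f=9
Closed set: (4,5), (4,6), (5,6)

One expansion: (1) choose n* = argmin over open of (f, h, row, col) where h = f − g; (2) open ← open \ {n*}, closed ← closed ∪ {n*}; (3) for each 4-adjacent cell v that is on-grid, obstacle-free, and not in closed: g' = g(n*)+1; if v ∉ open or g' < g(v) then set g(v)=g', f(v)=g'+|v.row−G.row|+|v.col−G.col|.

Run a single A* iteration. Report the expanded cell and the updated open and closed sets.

step 1: expand (4,4) (f=7, h=4) → closed; open now [(3,4) g=4 f=9, (3,5) g=3 f=9, (3,6) g=2 f=9, (4,7) g=2 f=9, (5,5) g=1 f=7, (5,7) g=1 f=9]

expanded=(4,4); open=[(3,4) g=4 f=9, (3,5) g=3 f=9, (3,6) g=2 f=9, (4,7) g=2 f=9, (5,5) g=1 f=7, (5,7) g=1 f=9]; closed=[(4,4), (4,5), (4,6), (5,6)]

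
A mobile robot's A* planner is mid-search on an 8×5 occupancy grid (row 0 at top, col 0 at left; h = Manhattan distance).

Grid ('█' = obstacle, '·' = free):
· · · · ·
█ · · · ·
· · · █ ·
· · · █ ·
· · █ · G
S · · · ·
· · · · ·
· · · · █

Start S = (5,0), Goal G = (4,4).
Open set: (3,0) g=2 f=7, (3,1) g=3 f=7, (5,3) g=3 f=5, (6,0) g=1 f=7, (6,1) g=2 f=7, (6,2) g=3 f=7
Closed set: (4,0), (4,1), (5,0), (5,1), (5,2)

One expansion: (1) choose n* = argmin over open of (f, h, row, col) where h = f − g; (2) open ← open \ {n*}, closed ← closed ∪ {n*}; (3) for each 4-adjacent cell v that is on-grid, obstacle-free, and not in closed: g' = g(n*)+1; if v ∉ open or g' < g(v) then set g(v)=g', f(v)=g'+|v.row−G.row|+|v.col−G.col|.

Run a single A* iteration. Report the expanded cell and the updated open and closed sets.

step 1: expand (5,3) (f=5, h=2) → closed; open now [(3,0) g=2 f=7, (3,1) g=3 f=7, (4,3) g=4 f=5, (5,4) g=4 f=5, (6,0) g=1 f=7, (6,1) g=2 f=7, (6,2) g=3 f=7, (6,3) g=4 f=7]

expanded=(5,3); open=[(3,0) g=2 f=7, (3,1) g=3 f=7, (4,3) g=4 f=5, (5,4) g=4 f=5, (6,0) g=1 f=7, (6,1) g=2 f=7, (6,2) g=3 f=7, (6,3) g=4 f=7]; closed=[(4,0), (4,1), (5,0), (5,1), (5,2), (5,3)]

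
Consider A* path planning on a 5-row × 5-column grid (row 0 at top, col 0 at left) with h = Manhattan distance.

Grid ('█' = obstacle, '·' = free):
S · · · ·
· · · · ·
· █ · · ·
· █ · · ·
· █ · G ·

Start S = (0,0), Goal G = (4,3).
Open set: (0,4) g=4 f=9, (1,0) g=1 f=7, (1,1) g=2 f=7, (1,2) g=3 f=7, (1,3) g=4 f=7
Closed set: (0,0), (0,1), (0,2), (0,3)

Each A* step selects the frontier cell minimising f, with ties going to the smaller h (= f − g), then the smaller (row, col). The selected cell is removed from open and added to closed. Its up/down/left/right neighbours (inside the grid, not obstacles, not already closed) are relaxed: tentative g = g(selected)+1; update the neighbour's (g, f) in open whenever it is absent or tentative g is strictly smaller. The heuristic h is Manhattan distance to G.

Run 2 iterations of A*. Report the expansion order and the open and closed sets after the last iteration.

step 1: expand (1,3) (f=7, h=3) → closed; open now [(0,4) g=4 f=9, (1,0) g=1 f=7, (1,1) g=2 f=7, (1,2) g=3 f=7, (1,4) g=5 f=9, (2,3) g=5 f=7]
step 2: expand (2,3) (f=7, h=2) → closed; open now [(0,4) g=4 f=9, (1,0) g=1 f=7, (1,1) g=2 f=7, (1,2) g=3 f=7, (1,4) g=5 f=9, (2,2) g=6 f=9, (2,4) g=6 f=9, (3,3) g=6 f=7]

order=[(1,3) → (2,3)]; open=[(0,4) g=4 f=9, (1,0) g=1 f=7, (1,1) g=2 f=7, (1,2) g=3 f=7, (1,4) g=5 f=9, (2,2) g=6 f=9, (2,4) g=6 f=9, (3,3) g=6 f=7]; closed=[(0,0), (0,1), (0,2), (0,3), (1,3), (2,3)]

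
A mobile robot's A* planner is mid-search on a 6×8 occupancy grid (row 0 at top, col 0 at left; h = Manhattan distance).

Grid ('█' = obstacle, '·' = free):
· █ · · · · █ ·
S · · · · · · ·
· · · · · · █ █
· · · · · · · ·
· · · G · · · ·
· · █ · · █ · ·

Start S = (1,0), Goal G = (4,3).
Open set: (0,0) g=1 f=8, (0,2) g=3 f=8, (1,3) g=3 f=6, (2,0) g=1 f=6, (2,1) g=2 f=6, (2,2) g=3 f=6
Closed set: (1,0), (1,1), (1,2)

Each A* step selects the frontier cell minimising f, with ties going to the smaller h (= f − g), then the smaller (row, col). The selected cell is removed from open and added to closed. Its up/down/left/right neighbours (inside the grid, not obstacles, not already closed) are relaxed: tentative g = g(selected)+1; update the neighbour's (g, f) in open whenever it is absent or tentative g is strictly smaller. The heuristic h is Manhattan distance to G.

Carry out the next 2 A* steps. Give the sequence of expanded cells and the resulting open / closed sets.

step 1: expand (1,3) (f=6, h=3) → closed; open now [(0,0) g=1 f=8, (0,2) g=3 f=8, (0,3) g=4 f=8, (1,4) g=4 f=8, (2,0) g=1 f=6, (2,1) g=2 f=6, (2,2) g=3 f=6, (2,3) g=4 f=6]
step 2: expand (2,3) (f=6, h=2) → closed; open now [(0,0) g=1 f=8, (0,2) g=3 f=8, (0,3) g=4 f=8, (1,4) g=4 f=8, (2,0) g=1 f=6, (2,1) g=2 f=6, (2,2) g=3 f=6, (2,4) g=5 f=8, (3,3) g=5 f=6]

order=[(1,3) → (2,3)]; open=[(0,0) g=1 f=8, (0,2) g=3 f=8, (0,3) g=4 f=8, (1,4) g=4 f=8, (2,0) g=1 f=6, (2,1) g=2 f=6, (2,2) g=3 f=6, (2,4) g=5 f=8, (3,3) g=5 f=6]; closed=[(1,0), (1,1), (1,2), (1,3), (2,3)]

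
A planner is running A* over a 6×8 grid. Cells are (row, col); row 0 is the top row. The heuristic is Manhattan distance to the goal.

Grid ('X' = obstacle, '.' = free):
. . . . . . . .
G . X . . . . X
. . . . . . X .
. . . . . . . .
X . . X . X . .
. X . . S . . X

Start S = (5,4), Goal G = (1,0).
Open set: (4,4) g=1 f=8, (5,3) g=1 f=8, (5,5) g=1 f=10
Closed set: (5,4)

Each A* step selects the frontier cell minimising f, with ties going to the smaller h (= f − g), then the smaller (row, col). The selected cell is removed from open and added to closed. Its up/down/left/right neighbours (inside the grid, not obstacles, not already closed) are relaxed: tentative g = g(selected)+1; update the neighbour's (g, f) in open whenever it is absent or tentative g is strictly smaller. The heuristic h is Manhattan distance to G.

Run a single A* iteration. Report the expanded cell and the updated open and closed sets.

expanded=(4,4); open=[(3,4) g=2 f=8, (5,3) g=1 f=8, (5,5) g=1 f=10]; closed=[(4,4), (5,4)]

step 1: expand (4,4) (f=8, h=7) → closed; open now [(3,4) g=2 f=8, (5,3) g=1 f=8, (5,5) g=1 f=10]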